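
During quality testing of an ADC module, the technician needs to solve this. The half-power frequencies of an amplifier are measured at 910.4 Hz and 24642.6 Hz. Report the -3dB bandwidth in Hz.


Bandwidth is the difference of -3dB frequencies:
BW = f_high - f_low
   = 24642.6 - 910.4
   = 23732.2 Hz

23732.2 Hz


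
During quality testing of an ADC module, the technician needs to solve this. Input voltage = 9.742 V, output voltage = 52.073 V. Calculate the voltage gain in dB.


Voltage gain in dB:
G = 20 * log10(Vout / Vin)
  = 20 * log10(52.073 / 9.742)
  = 20 * log10(5.345206)
  = 20 * 0.727964
  = 14.56 dB

14.56 dB


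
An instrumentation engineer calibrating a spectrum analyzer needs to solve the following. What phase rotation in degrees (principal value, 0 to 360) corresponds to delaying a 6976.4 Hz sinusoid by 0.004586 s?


Phase shift from frequency and time delay:
phi = 360 * f * t_delay
    = 360 * 6976.4 * 0.004586
    = 11517.76 degrees
    mod 360 = 357.76 degrees

357.76 degrees


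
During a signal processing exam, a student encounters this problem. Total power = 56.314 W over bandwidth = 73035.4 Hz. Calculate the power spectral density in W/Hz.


Power spectral density:
PSD = P / BW
    = 56.314 / 73035.4
    = 0.00077105 W/Hz

0.00077105 W/Hz


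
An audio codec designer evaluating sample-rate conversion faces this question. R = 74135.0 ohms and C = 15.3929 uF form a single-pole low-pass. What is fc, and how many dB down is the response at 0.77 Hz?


Step 1 — cutoff frequency:
fc = 1 / (2*pi*R*C)
C = 15.3929 uF = 1.53929e-05 F
fc = 1 / (2*pi*74135.0*1.53929e-05)
   = 0.139469 Hz

Step 2 — magnitude at f = 0.77 Hz:
|H(f)| = 1 / sqrt(1 + (f/fc)^2)
f/fc = 0.77 / 0.139469 = 5.52094
|H| = 1 / sqrt(1 + 30.480778) = 0.1782285
|H|_dB = 20*log10(0.1782285) = -14.98 dB

fc = 0.139469 Hz; |H(0.77 Hz)| = -14.98 dB


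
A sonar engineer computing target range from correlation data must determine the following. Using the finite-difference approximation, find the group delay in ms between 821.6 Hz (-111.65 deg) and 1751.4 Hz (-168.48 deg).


Group delay from phase difference:
tau = -d(phi)/d(omega)
d(phi) = -56.83 deg = -0.991871 rad
d(omega) = 2*pi*(1751.4 - 821.6) = 5842.1057 rad/s
tau = -(-0.991871) / 5842.1057
    = 0.1698 ms

0.1698 ms


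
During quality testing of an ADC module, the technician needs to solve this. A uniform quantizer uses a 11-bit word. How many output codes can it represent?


Number of quantization levels = 2^N
= 2^11
= 2048

2048


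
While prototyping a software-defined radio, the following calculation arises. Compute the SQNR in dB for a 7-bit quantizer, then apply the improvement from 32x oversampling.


Step 1 — baseline SQNR at Nyquist:
SQNR_base = 6.02*N + 1.76
          = 6.02*7 + 1.76
          = 43.9 dB

Step 2 — oversampling processing gain:
G = 10*log10(OSR) = 10*log10(32) = 15.05 dB

Step 3 — total:
SQNR_total = 43.9 + 15.05 = 58.95 dB

Base SQNR = 43.9 dB; oversampled SQNR = 58.95 dB


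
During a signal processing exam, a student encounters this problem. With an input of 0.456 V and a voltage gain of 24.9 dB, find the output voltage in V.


Output voltage from dB gain:
V_out = V_in * 10^(gain_dB / 20)
      = 0.456 * 10^(24.9 / 20)
      = 0.456 * 17.579236
      = 8.0161 V

8.0161 V


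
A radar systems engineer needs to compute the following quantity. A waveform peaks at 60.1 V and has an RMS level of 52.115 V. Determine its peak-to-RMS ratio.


Crest factor is the ratio of peak to RMS:
CF = V_peak / V_rms
   = 60.1 / 52.115
   = 1.1532

1.1532


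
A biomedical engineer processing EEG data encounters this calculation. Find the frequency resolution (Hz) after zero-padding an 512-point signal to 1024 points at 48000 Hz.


Frequency resolution after zero-padding:
N_padded = 512 * 2 = 1024
df = fs / N_padded
   = 48000 / 1024
   = 46.875 Hz

46.875 Hz


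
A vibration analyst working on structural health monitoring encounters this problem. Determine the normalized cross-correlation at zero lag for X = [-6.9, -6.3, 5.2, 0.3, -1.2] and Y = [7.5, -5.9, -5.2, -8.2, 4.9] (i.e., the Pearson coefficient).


Pearson correlation coefficient (population):
r = cov(X,Y) / (std(X) * std(Y))
Mean X = -1.78, Mean Y = -1.38
Cov(X,Y) = -12.4484
Std(X) = 4.472762, Std(Y) = 6.321835
r = -0.4402

-0.4402


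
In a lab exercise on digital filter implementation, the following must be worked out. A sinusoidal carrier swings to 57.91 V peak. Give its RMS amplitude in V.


RMS voltage for a sinusoidal waveform:
V_rms = V_peak / sqrt(2)
      = 57.91 / 1.414214
      = 40.949 V

40.949 V


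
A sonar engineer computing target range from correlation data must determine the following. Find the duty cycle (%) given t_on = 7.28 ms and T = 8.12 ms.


Duty cycle as a percentage:
DC = (t_on / T) * 100
   = (7.28 / 8.12) * 100
   = 0.896552 * 100
   = 89.66 %

89.66 %


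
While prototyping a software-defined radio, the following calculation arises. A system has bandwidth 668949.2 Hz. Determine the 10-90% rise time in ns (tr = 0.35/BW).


Rise time from bandwidth relationship:
tr = 0.35 / BW
   = 0.35 / 668949.2
   = 5.232086383e-07 s
   = 523.2086 ns

523.2086 ns


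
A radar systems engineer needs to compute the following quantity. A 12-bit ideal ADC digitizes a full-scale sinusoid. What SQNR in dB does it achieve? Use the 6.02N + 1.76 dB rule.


Theoretical SNR for a full-scale sinusoid:
SNR = 6.02 * N + 1.76
    = 6.02 * 12 + 1.76
    = 72.24 + 1.76
    = 74.0 dB

74.0 dB


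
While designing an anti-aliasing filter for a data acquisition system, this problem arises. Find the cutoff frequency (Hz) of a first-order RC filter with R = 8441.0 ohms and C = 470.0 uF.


Cutoff frequency of a first-order RC filter:
fc = 1 / (2 * pi * R * C)
C = 470.0 uF = 0.00047 F
fc = 1 / (2 * pi * 8441.0 * 0.00047)
   = 1 / 24.927092573614
   = 0.040117 Hz

0.040117 Hz


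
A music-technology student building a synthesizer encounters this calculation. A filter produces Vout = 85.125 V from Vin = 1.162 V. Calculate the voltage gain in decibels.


Voltage gain in dB:
G = 20 * log10(Vout / Vin)
  = 20 * log10(85.125 / 1.162)
  = 20 * log10(73.257315)
  = 20 * 1.864851
  = 37.3 dB

37.3 dB


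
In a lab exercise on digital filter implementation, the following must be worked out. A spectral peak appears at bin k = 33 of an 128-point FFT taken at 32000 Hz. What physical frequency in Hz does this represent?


Frequency of DFT bin k:
f_k = k * fs / N
    = 33 * 32000 / 128
    = 1056000 / 128
    = 8250.0 Hz

8250.0 Hz


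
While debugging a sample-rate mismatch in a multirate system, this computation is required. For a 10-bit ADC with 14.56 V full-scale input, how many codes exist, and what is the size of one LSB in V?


Step 1 — number of quantization levels:
L = 2^N = 2^10 = 1024

Step 2 — LSB step size:
delta = Vfs / L
      = 14.56 / 1024
      = 0.01421875 V

Levels = 1024; step size = 0.01421875 V


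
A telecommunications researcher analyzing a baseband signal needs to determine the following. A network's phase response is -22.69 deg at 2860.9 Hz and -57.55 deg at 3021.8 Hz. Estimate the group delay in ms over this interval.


Group delay from phase difference:
tau = -d(phi)/d(omega)
d(phi) = -34.86 deg = -0.608422 rad
d(omega) = 2*pi*(3021.8 - 2860.9) = 1010.9645 rad/s
tau = -(-0.608422) / 1010.9645
    = 0.6018 ms

0.6018 ms


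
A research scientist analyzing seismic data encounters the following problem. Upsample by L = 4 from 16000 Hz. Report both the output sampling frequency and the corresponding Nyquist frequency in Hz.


Step 1 — output sample rate after interpolation by L:
fs_out = L * fs_in = 4 * 16000 = 64000 Hz

Step 2 — Nyquist frequency of the output stream:
f_Nyq = fs_out / 2 = 64000 / 2 = 32000.0 Hz

fs_out = 64000 Hz; f_Nyquist = 32000.0 Hz


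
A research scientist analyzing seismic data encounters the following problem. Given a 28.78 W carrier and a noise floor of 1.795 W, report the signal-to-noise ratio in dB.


SNR in decibels:
SNR = 10 * log10(Ps / Pn)
    = 10 * log10(28.78 / 1.795)
    = 10 * log10(16.0334)
    = 10 * 1.205
    = 12.05 dB

12.05 dB


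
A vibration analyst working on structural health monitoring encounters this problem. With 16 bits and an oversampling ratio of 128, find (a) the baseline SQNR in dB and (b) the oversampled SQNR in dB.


Step 1 — baseline SQNR at Nyquist:
SQNR_base = 6.02*N + 1.76
          = 6.02*16 + 1.76
          = 98.08 dB

Step 2 — oversampling processing gain:
G = 10*log10(OSR) = 10*log10(128) = 21.07 dB

Step 3 — total:
SQNR_total = 98.08 + 21.07 = 119.15 dB

Base SQNR = 98.08 dB; oversampled SQNR = 119.15 dB


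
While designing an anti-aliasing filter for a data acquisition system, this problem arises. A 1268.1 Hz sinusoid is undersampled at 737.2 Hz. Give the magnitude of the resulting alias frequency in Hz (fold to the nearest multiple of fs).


Compute the nearest integer multiple of fs to the signal:
n = round(1268.1 / 737.2) = 2
f_alias = |1268.1 - 2 * 737.2|
        = |1268.1 - 1474.4|
        = 206.3 Hz

206.3


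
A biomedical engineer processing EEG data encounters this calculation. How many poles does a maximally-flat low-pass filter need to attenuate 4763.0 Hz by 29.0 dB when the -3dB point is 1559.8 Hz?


Butterworth filter order formula:
n = log10(10^(A/10) - 1) / (2 * log10(f_stop/f_pass))
10^(29.0/10) - 1 = 793.3282
f_stop/f_pass = 4763.0 / 1559.8 = 3.0536
n = 2.9903 -> ceil = 3

3


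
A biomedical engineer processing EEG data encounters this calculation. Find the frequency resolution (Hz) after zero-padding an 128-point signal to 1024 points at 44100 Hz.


Frequency resolution after zero-padding:
N_padded = 128 * 8 = 1024
df = fs / N_padded
   = 44100 / 1024
   = 43.0664 Hz

43.0664 Hz


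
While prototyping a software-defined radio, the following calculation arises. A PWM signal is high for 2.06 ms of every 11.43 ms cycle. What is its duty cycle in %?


Duty cycle as a percentage:
DC = (t_on / T) * 100
   = (2.06 / 11.43) * 100
   = 0.180227 * 100
   = 18.02 %

18.02 %


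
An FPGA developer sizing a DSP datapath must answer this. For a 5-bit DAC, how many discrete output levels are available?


Number of quantization levels = 2^N
= 2^5
= 32

32


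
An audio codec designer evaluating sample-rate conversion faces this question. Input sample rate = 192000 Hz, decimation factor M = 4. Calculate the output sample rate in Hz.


Decimation reduces the sample rate:
fs_out = fs_in / M
       = 192000 / 4
       = 48000.0 Hz

48000.0 Hz


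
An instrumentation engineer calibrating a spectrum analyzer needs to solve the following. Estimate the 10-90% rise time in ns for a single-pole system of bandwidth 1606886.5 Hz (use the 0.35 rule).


Rise time from bandwidth relationship:
tr = 0.35 / BW
   = 0.35 / 1606886.5
   = 2.178125213e-07 s
   = 217.8125 ns

217.8125 ns


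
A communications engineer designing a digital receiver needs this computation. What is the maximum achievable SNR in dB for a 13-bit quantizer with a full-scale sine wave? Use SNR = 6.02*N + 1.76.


Theoretical SNR for a full-scale sinusoid:
SNR = 6.02 * N + 1.76
    = 6.02 * 13 + 1.76
    = 78.26 + 1.76
    = 80.02 dB

80.02 dB


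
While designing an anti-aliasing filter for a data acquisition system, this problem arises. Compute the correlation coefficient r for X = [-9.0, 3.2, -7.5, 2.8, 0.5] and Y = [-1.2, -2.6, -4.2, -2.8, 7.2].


Pearson correlation coefficient (population):
r = cov(X,Y) / (std(X) * std(Y))
Mean X = -2.0, Mean Y = -0.72
Cov(X,Y) = 4.508
Std(X) = 5.207303, Std(Y) = 4.072542
r = 0.2126

0.2126


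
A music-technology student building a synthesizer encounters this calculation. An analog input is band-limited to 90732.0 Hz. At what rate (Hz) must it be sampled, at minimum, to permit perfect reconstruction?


The Nyquist rate is twice the maximum frequency component.
fs_min = 2 * fmax
      = 2 * 90732.0
      = 181464.0 Hz

181464.0


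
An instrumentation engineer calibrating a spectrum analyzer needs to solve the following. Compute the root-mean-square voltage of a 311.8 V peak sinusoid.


RMS voltage for a sinusoidal waveform:
V_rms = V_peak / sqrt(2)
      = 311.8 / 1.414214
      = 220.476 V

220.476 V


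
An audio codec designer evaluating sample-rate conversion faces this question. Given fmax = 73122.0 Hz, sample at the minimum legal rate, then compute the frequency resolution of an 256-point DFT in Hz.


Step 1 — Nyquist sampling rate:
fs = 2 * fmax = 2 * 73122.0 = 146244.0 Hz

Step 2 — DFT bin spacing:
df = fs / N = 146244.0 / 256 = 571.2656 Hz

571.2656 Hz


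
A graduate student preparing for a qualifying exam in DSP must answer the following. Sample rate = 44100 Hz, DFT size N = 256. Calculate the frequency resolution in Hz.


DFT frequency resolution:
df = fs / N
   = 44100 / 256
   = 172.2656 Hz

172.2656 Hz


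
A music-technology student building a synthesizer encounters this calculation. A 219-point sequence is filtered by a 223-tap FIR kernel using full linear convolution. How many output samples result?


Linear convolution output length:
L = N + M - 1
  = 219 + 223 - 1
  = 441 samples

441


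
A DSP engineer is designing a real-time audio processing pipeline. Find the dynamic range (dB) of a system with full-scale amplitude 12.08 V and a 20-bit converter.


Dynamic range from full-scale to LSB:
V_min = V_max / 2^bits = 12.08 / 2^20
DR = 20 * log10(V_max / V_min)
   = 20 * log10(2^20)
   = 20 * 20 * log10(2)
   = 120.41 dB

120.41 dB


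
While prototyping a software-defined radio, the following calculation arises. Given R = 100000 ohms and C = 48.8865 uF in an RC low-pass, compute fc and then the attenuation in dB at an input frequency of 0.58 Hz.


Step 1 — cutoff frequency:
fc = 1 / (2*pi*R*C)
C = 48.8865 uF = 4.88865e-05 F
fc = 1 / (2*pi*100000*4.88865e-05)
   = 0.032556 Hz

Step 2 — magnitude at f = 0.58 Hz:
|H(f)| = 1 / sqrt(1 + (f/fc)^2)
f/fc = 0.58 / 0.032556 = 17.815456
|H| = 1 / sqrt(1 + 317.390472) = 0.0560428
|H|_dB = 20*log10(0.0560428) = -25.03 dB

fc = 0.032556 Hz; |H(0.58 Hz)| = -25.03 dB


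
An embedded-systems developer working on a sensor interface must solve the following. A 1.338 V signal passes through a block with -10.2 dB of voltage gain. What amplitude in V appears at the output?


Output voltage from dB gain:
V_out = V_in * 10^(gain_dB / 20)
      = 1.338 * 10^(-10.2 / 20)
      = 1.338 * 0.30903
      = 0.4135 V

0.4135 V


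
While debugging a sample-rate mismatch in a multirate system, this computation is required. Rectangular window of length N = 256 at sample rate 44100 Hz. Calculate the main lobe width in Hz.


Main lobe width for a rectangular window:
Width = 2 * fs / N
      = 2 * 44100 / 256
      = 88200 / 256
      = 344.531 Hz

344.531 Hz


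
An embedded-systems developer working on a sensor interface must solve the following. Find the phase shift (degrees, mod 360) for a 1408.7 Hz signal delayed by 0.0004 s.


Phase shift from frequency and time delay:
phi = 360 * f * t_delay
    = 360 * 1408.7 * 0.0004
    = 202.85 degrees
    mod 360 = 202.85 degrees

202.85 degrees


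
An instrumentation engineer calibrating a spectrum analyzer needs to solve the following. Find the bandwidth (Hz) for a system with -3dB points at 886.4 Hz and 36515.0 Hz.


Bandwidth is the difference of -3dB frequencies:
BW = f_high - f_low
   = 36515.0 - 886.4
   = 35628.6 Hz

35628.6 Hz


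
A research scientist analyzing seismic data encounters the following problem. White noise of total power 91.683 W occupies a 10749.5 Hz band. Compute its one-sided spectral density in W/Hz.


Power spectral density:
PSD = P / BW
    = 91.683 / 10749.5
    = 0.00852905 W/Hz

0.00852905 W/Hz


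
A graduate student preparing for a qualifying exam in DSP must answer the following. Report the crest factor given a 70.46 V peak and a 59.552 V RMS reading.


Crest factor is the ratio of peak to RMS:
CF = V_peak / V_rms
   = 70.46 / 59.552
   = 1.1832

1.1832


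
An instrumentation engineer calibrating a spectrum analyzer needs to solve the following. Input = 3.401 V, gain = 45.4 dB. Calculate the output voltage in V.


Output voltage from dB gain:
V_out = V_in * 10^(gain_dB / 20)
      = 3.401 * 10^(45.4 / 20)
      = 3.401 * 186.208714
      = 633.2958 V

633.2958 V


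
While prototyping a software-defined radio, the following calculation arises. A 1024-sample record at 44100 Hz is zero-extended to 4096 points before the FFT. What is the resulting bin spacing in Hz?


Frequency resolution after zero-padding:
N_padded = 1024 * 4 = 4096
df = fs / N_padded
   = 44100 / 4096
   = 10.7666 Hz

10.7666 Hz


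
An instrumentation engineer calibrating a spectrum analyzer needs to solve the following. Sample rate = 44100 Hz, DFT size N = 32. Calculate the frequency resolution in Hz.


DFT frequency resolution:
df = fs / N
   = 44100 / 32
   = 1378.125 Hz

1378.125 Hz


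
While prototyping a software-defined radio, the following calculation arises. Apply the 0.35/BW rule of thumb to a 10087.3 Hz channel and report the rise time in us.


Rise time from bandwidth relationship:
tr = 0.35 / BW
   = 0.35 / 10087.3
   = 3.469709437e-05 s
   = 34.6971 us

34.6971 us


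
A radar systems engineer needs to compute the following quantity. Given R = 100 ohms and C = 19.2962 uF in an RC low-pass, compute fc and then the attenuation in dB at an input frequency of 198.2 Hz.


Step 1 — cutoff frequency:
fc = 1 / (2*pi*R*C)
C = 19.2962 uF = 1.92962e-05 F
fc = 1 / (2*pi*100*1.92962e-05)
   = 82.4799 Hz

Step 2 — magnitude at f = 198.2 Hz:
|H(f)| = 1 / sqrt(1 + (f/fc)^2)
f/fc = 198.2 / 82.4799 = 2.40301
|H| = 1 / sqrt(1 + 5.774457) = 0.3842048
|H|_dB = 20*log10(0.3842048) = -8.31 dB

fc = 82.4799 Hz; |H(198.2 Hz)| = -8.31 dB


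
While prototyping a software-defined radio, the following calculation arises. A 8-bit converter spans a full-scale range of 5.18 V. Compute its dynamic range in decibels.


Dynamic range from full-scale to LSB:
V_min = V_max / 2^bits = 5.18 / 2^8
DR = 20 * log10(V_max / V_min)
   = 20 * log10(2^8)
   = 20 * 8 * log10(2)
   = 48.16 dB

48.16 dB


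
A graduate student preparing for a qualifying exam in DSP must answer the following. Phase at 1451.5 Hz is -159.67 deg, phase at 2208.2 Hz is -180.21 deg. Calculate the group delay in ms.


Group delay from phase difference:
tau = -d(phi)/d(omega)
d(phi) = -20.54 deg = -0.358491 rad
d(omega) = 2*pi*(2208.2 - 1451.5) = 4754.4863 rad/s
tau = -(-0.358491) / 4754.4863
    = 0.0754 ms

0.0754 ms


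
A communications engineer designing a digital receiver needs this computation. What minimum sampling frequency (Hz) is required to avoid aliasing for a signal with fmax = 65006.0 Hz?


The Nyquist rate is twice the maximum frequency component.
fs_min = 2 * fmax
      = 2 * 65006.0
      = 130012.0 Hz

130012.0


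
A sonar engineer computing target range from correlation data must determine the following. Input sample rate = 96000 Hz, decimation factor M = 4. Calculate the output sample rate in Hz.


Decimation reduces the sample rate:
fs_out = fs_in / M
       = 96000 / 4
       = 24000.0 Hz

24000.0 Hz


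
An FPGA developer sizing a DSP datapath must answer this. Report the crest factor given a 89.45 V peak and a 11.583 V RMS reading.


Crest factor is the ratio of peak to RMS:
CF = V_peak / V_rms
   = 89.45 / 11.583
   = 7.7225

7.7225


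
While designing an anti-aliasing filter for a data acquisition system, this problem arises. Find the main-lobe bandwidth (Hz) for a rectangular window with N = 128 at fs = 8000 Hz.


Main lobe width for a rectangular window:
Width = 2 * fs / N
      = 2 * 8000 / 128
      = 16000 / 128
      = 125.0 Hz

125.0 Hz


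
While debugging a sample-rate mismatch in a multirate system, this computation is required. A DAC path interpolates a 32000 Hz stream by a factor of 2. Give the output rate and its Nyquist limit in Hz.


Step 1 — output sample rate after interpolation by L:
fs_out = L * fs_in = 2 * 32000 = 64000 Hz

Step 2 — Nyquist frequency of the output stream:
f_Nyq = fs_out / 2 = 64000 / 2 = 32000.0 Hz

fs_out = 64000 Hz; f_Nyquist = 32000.0 Hz


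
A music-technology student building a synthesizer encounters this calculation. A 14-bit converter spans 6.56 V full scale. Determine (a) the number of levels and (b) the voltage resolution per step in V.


Step 1 — number of quantization levels:
L = 2^N = 2^14 = 16384

Step 2 — LSB step size:
delta = Vfs / L
      = 6.56 / 16384
      = 0.00040039 V

Levels = 16384; step size = 0.00040039 V


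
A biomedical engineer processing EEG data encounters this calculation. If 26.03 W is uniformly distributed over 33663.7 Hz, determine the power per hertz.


Power spectral density:
PSD = P / BW
    = 26.03 / 33663.7
    = 0.00077324 W/Hz

0.00077324 W/Hz


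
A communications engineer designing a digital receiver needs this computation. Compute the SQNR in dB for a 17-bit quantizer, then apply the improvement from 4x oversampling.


Step 1 — baseline SQNR at Nyquist:
SQNR_base = 6.02*N + 1.76
          = 6.02*17 + 1.76
          = 104.1 dB

Step 2 — oversampling processing gain:
G = 10*log10(OSR) = 10*log10(4) = 6.02 dB

Step 3 — total:
SQNR_total = 104.1 + 6.02 = 110.12 dB

Base SQNR = 104.1 dB; oversampled SQNR = 110.12 dB


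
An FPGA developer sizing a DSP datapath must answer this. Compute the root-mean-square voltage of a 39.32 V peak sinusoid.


RMS voltage for a sinusoidal waveform:
V_rms = V_peak / sqrt(2)
      = 39.32 / 1.414214
      = 27.803 V

27.803 V


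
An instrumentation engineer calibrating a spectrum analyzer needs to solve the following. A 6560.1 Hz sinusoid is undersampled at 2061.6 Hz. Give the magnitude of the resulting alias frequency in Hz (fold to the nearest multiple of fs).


Compute the nearest integer multiple of fs to the signal:
n = round(6560.1 / 2061.6) = 3
f_alias = |6560.1 - 3 * 2061.6|
        = |6560.1 - 6184.8|
        = 375.3 Hz

375.3


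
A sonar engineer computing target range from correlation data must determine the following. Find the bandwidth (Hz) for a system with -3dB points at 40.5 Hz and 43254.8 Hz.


Bandwidth is the difference of -3dB frequencies:
BW = f_high - f_low
   = 43254.8 - 40.5
   = 43214.3 Hz

43214.3 Hz


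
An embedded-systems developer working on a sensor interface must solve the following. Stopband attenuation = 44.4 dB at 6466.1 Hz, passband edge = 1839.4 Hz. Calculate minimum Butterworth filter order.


Butterworth filter order formula:
n = log10(10^(A/10) - 1) / (2 * log10(f_stop/f_pass))
10^(44.4/10) - 1 = 27541.287
f_stop/f_pass = 6466.1 / 1839.4 = 3.5153
n = 4.0662 -> ceil = 5

5


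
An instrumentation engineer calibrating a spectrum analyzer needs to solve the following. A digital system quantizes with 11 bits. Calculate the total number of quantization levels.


Number of quantization levels = 2^N
= 2^11
= 2048

2048


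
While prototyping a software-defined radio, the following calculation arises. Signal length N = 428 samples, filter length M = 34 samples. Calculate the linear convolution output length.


Linear convolution output length:
L = N + M - 1
  = 428 + 34 - 1
  = 461 samples

461


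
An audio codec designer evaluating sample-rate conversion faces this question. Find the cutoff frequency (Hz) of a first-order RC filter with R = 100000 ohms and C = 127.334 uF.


Cutoff frequency of a first-order RC filter:
fc = 1 / (2 * pi * R * C)
C = 127.334 uF = 0.000127334 F
fc = 1 / (2 * pi * 100000 * 0.000127334)
   = 1 / 80.006311790441
   = 0.012499 Hz

0.012499 Hz


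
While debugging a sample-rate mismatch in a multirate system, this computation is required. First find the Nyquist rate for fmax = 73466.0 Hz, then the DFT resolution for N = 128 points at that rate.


Step 1 — Nyquist sampling rate:
fs = 2 * fmax = 2 * 73466.0 = 146932.0 Hz

Step 2 — DFT bin spacing:
df = fs / N = 146932.0 / 128 = 1147.9062 Hz

1147.9062 Hz


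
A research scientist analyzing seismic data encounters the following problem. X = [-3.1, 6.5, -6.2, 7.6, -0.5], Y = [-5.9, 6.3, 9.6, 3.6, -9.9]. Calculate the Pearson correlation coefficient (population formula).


Pearson correlation coefficient (population):
r = cov(X,Y) / (std(X) * std(Y))
Mean X = 0.86, Mean Y = 0.74
Cov(X,Y) = 5.7696
Std(X) = 5.377955, Std(Y) = 7.414742
r = 0.1447

0.1447


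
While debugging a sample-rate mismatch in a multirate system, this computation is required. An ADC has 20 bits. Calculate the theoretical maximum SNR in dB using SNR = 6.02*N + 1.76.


Theoretical SNR for a full-scale sinusoid:
SNR = 6.02 * N + 1.76
    = 6.02 * 20 + 1.76
    = 120.4 + 1.76
    = 122.16 dB

122.16 dB


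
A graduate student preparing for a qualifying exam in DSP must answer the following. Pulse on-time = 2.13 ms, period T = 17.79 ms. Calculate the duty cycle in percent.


Duty cycle as a percentage:
DC = (t_on / T) * 100
   = (2.13 / 17.79) * 100
   = 0.11973 * 100
   = 11.97 %

11.97 %


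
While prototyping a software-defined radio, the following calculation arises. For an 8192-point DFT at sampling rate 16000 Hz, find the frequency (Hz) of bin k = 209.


Frequency of DFT bin k:
f_k = k * fs / N
    = 209 * 16000 / 8192
    = 3344000 / 8192
    = 408.203 Hz

408.203 Hz


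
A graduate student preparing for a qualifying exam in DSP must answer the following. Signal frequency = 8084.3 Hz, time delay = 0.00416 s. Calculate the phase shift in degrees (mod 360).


Phase shift from frequency and time delay:
phi = 360 * f * t_delay
    = 360 * 8084.3 * 0.00416
    = 12107.05 degrees
    mod 360 = 227.05 degrees

227.05 degrees


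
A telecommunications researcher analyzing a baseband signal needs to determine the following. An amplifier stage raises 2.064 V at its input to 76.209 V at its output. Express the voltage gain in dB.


Voltage gain in dB:
G = 20 * log10(Vout / Vin)
  = 20 * log10(76.209 / 2.064)
  = 20 * log10(36.922965)
  = 20 * 1.567297
  = 31.35 dB

31.35 dB


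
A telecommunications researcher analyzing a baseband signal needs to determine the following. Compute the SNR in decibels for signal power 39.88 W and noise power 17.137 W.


SNR in decibels:
SNR = 10 * log10(Ps / Pn)
    = 10 * log10(39.88 / 17.137)
    = 10 * log10(2.3271)
    = 10 * 0.3668
    = 3.67 dB

3.67 dB


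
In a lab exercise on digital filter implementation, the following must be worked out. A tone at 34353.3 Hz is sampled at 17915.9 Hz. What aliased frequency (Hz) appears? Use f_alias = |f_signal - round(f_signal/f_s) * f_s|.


Compute the nearest integer multiple of fs to the signal:
n = round(34353.3 / 17915.9) = 2
f_alias = |34353.3 - 2 * 17915.9|
        = |34353.3 - 35831.8|
        = 1478.5 Hz

1478.5


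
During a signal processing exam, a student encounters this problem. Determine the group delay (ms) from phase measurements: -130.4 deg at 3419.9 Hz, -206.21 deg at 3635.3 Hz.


Group delay from phase difference:
tau = -d(phi)/d(omega)
d(phi) = -75.81 deg = -1.323134 rad
d(omega) = 2*pi*(3635.3 - 3419.9) = 1353.3981 rad/s
tau = -(-1.323134) / 1353.3981
    = 0.9776 ms

0.9776 ms


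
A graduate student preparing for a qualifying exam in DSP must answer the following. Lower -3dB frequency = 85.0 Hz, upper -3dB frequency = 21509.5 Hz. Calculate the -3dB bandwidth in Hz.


Bandwidth is the difference of -3dB frequencies:
BW = f_high - f_low
   = 21509.5 - 85.0
   = 21424.5 Hz

21424.5 Hz


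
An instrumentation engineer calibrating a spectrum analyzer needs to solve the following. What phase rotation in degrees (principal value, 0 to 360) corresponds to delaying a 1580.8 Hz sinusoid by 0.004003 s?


Phase shift from frequency and time delay:
phi = 360 * f * t_delay
    = 360 * 1580.8 * 0.004003
    = 2278.06 degrees
    mod 360 = 118.06 degrees

118.06 degrees


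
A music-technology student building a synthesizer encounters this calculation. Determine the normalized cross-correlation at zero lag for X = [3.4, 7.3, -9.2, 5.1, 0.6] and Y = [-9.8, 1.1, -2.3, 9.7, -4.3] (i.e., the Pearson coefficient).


Pearson correlation coefficient (population):
r = cov(X,Y) / (std(X) * std(Y))
Mean X = 1.44, Mean Y = -1.12
Cov(X,Y) = 10.1648
Std(X) = 5.753121, Std(Y) = 6.462941
r = 0.2734

0.2734


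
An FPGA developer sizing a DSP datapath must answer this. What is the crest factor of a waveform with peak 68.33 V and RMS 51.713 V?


Crest factor is the ratio of peak to RMS:
CF = V_peak / V_rms
   = 68.33 / 51.713
   = 1.3213

1.3213


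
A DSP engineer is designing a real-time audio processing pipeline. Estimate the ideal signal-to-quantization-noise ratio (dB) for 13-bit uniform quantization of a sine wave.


Theoretical SNR for a full-scale sinusoid:
SNR = 6.02 * N + 1.76
    = 6.02 * 13 + 1.76
    = 78.26 + 1.76
    = 80.02 dB

80.02 dB


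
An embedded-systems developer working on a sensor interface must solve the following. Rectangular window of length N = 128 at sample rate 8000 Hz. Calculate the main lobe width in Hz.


Main lobe width for a rectangular window:
Width = 2 * fs / N
      = 2 * 8000 / 128
      = 16000 / 128
      = 125.0 Hz

125.0 Hz


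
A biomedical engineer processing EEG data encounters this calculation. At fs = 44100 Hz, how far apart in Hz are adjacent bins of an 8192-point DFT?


DFT frequency resolution:
df = fs / N
   = 44100 / 8192
   = 5.3833 Hz

5.3833 Hz


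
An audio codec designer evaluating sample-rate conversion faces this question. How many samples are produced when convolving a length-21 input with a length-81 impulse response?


Linear convolution output length:
L = N + M - 1
  = 21 + 81 - 1
  = 101 samples

101


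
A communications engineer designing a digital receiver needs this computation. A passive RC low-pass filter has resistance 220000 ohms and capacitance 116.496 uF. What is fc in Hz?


Cutoff frequency of a first-order RC filter:
fc = 1 / (2 * pi * R * C)
C = 116.496 uF = 0.000116496 F
fc = 1 / (2 * pi * 220000 * 0.000116496)
   = 1 / 161.03251021994
   = 0.00621 Hz

0.00621 Hz


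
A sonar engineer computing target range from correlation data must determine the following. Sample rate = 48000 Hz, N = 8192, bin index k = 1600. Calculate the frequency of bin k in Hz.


Frequency of DFT bin k:
f_k = k * fs / N
    = 1600 * 48000 / 8192
    = 76800000 / 8192
    = 9375.0 Hz

9375.0 Hz


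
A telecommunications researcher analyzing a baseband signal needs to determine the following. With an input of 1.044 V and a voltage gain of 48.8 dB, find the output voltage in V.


Output voltage from dB gain:
V_out = V_in * 10^(gain_dB / 20)
      = 1.044 * 10^(48.8 / 20)
      = 1.044 * 275.42287
      = 287.5415 V

287.5415 V


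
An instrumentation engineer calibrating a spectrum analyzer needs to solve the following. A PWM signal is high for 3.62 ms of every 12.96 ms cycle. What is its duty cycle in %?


Duty cycle as a percentage:
DC = (t_on / T) * 100
   = (3.62 / 12.96) * 100
   = 0.279321 * 100
   = 27.93 %

27.93 %


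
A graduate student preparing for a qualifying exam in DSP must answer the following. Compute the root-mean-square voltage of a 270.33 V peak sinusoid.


RMS voltage for a sinusoidal waveform:
V_rms = V_peak / sqrt(2)
      = 270.33 / 1.414214
      = 191.152 V

191.152 V


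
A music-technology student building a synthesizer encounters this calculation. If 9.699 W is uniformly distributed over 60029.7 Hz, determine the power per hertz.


Power spectral density:
PSD = P / BW
    = 9.699 / 60029.7
    = 0.00016157 W/Hz

0.00016157 W/Hz


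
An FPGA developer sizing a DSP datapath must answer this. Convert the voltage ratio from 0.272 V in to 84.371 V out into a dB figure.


Voltage gain in dB:
G = 20 * log10(Vout / Vin)
  = 20 * log10(84.371 / 0.272)
  = 20 * log10(310.1875)
  = 20 * 2.491624
  = 49.83 dB

49.83 dB


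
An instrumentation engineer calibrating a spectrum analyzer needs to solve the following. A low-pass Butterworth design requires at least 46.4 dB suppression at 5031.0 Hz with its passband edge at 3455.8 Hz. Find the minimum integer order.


Butterworth filter order formula:
n = log10(10^(A/10) - 1) / (2 * log10(f_stop/f_pass))
10^(46.4/10) - 1 = 43650.5832
f_stop/f_pass = 5031.0 / 3455.8 = 1.4558
n = 14.2239 -> ceil = 15

15


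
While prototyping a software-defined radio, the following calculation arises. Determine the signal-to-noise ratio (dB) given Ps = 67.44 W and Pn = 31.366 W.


SNR in decibels:
SNR = 10 * log10(Ps / Pn)
    = 10 * log10(67.44 / 31.366)
    = 10 * log10(2.1501)
    = 10 * 0.3325
    = 3.32 dB

3.32 dB


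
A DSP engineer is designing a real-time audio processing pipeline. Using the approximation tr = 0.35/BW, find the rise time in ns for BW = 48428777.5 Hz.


Rise time from bandwidth relationship:
tr = 0.35 / BW
   = 0.35 / 48428777.5
   = 7.227107891e-09 s
   = 7.2271 ns

7.2271 ns


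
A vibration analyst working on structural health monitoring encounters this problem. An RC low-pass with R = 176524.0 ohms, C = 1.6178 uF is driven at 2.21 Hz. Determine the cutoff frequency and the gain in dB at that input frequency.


Step 1 — cutoff frequency:
fc = 1 / (2*pi*R*C)
C = 1.6178 uF = 1.6178e-06 F
fc = 1 / (2*pi*176524.0*1.6178e-06)
   = 0.557303 Hz

Step 2 — magnitude at f = 2.21 Hz:
|H(f)| = 1 / sqrt(1 + (f/fc)^2)
f/fc = 2.21 / 0.557303 = 3.965527
|H| = 1 / sqrt(1 + 15.725404) = 0.2445185
|H|_dB = 20*log10(0.2445185) = -12.23 dB

fc = 0.557303 Hz; |H(2.21 Hz)| = -12.23 dB


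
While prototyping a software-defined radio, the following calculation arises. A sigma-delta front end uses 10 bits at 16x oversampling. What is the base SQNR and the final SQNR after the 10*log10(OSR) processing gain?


Step 1 — baseline SQNR at Nyquist:
SQNR_base = 6.02*N + 1.76
          = 6.02*10 + 1.76
          = 61.96 dB

Step 2 — oversampling processing gain:
G = 10*log10(OSR) = 10*log10(16) = 12.04 dB

Step 3 — total:
SQNR_total = 61.96 + 12.04 = 74.0 dB

Base SQNR = 61.96 dB; oversampled SQNR = 74.0 dB


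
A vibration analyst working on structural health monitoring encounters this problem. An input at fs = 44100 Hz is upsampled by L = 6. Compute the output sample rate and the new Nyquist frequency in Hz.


Step 1 — output sample rate after interpolation by L:
fs_out = L * fs_in = 6 * 44100 = 264600 Hz

Step 2 — Nyquist frequency of the output stream:
f_Nyq = fs_out / 2 = 264600 / 2 = 132300.0 Hz

fs_out = 264600 Hz; f_Nyquist = 132300.0 Hz


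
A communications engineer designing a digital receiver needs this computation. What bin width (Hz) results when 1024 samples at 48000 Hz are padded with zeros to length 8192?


Frequency resolution after zero-padding:
N_padded = 1024 * 8 = 8192
df = fs / N_padded
   = 48000 / 8192
   = 5.8594 Hz

5.8594 Hz


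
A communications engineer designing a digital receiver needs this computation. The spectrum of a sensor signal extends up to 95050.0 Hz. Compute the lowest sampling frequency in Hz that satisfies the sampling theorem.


The Nyquist rate is twice the maximum frequency component.
fs_min = 2 * fmax
      = 2 * 95050.0
      = 190100.0 Hz

190100.0


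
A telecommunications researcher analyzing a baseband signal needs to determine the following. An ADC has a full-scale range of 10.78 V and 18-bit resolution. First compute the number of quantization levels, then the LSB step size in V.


Step 1 — number of quantization levels:
L = 2^N = 2^18 = 262144

Step 2 — LSB step size:
delta = Vfs / L
      = 10.78 / 262144
      = 4.112e-05 V

Levels = 262144; step size = 4.112e-05 V


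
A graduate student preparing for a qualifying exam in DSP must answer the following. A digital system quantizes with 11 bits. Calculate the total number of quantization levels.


Number of quantization levels = 2^N
= 2^11
= 2048

2048


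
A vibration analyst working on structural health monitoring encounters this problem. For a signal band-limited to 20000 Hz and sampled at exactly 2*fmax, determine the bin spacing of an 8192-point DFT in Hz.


Step 1 — Nyquist sampling rate:
fs = 2 * fmax = 2 * 20000 = 40000 Hz

Step 2 — DFT bin spacing:
df = fs / N = 40000 / 8192 = 4.8828 Hz

4.8828 Hz


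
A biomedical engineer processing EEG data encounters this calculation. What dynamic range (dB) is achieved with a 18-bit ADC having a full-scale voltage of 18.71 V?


Dynamic range from full-scale to LSB:
V_min = V_max / 2^bits = 18.71 / 2^18
DR = 20 * log10(V_max / V_min)
   = 20 * log10(2^18)
   = 20 * 18 * log10(2)
   = 108.37 dB

108.37 dB


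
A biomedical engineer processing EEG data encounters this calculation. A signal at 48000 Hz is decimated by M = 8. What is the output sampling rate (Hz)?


Decimation reduces the sample rate:
fs_out = fs_in / M
       = 48000 / 8
       = 6000.0 Hz

6000.0 Hz


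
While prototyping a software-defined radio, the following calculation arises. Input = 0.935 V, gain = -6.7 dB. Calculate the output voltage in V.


Output voltage from dB gain:
V_out = V_in * 10^(gain_dB / 20)
      = 0.935 * 10^(-6.7 / 20)
      = 0.935 * 0.462381
      = 0.4323 V

0.4323 V


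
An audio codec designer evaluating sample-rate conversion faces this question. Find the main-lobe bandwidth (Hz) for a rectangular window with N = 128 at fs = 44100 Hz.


Main lobe width for a rectangular window:
Width = 2 * fs / N
      = 2 * 44100 / 128
      = 88200 / 128
      = 689.062 Hz

689.062 Hz


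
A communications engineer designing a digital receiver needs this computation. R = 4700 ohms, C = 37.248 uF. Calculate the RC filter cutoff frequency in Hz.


Cutoff frequency of a first-order RC filter:
fc = 1 / (2 * pi * R * C)
C = 37.248 uF = 3.7248e-05 F
fc = 1 / (2 * pi * 4700 * 3.7248e-05)
   = 1 / 1.0999696057126
   = 0.909116 Hz

0.909116 Hz


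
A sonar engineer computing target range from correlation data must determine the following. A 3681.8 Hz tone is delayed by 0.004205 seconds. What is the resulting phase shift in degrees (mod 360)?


Phase shift from frequency and time delay:
phi = 360 * f * t_delay
    = 360 * 3681.8 * 0.004205
    = 5573.51 degrees
    mod 360 = 173.51 degrees

173.51 degrees


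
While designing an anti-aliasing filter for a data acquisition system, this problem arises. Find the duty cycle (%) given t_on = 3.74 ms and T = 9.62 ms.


Duty cycle as a percentage:
DC = (t_on / T) * 100
   = (3.74 / 9.62) * 100
   = 0.388773 * 100
   = 38.88 %

38.88 %


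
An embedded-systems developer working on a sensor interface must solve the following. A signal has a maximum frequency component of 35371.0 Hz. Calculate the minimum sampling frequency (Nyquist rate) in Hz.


The Nyquist rate is twice the maximum frequency component.
fs_min = 2 * fmax
      = 2 * 35371.0
      = 70742.0 Hz

70742.0


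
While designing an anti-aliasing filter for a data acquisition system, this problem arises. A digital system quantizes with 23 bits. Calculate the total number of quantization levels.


Number of quantization levels = 2^N
= 2^23
= 8388608

8388608


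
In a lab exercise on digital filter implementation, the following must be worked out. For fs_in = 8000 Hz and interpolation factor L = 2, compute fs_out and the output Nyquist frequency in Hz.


Step 1 — output sample rate after interpolation by L:
fs_out = L * fs_in = 2 * 8000 = 16000 Hz

Step 2 — Nyquist frequency of the output stream:
f_Nyq = fs_out / 2 = 16000 / 2 = 8000.0 Hz

fs_out = 16000 Hz; f_Nyquist = 8000.0 Hz


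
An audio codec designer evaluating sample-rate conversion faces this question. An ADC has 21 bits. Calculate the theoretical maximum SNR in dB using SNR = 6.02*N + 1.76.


Theoretical SNR for a full-scale sinusoid:
SNR = 6.02 * N + 1.76
    = 6.02 * 21 + 1.76
    = 126.42 + 1.76
    = 128.18 dB

128.18 dB
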